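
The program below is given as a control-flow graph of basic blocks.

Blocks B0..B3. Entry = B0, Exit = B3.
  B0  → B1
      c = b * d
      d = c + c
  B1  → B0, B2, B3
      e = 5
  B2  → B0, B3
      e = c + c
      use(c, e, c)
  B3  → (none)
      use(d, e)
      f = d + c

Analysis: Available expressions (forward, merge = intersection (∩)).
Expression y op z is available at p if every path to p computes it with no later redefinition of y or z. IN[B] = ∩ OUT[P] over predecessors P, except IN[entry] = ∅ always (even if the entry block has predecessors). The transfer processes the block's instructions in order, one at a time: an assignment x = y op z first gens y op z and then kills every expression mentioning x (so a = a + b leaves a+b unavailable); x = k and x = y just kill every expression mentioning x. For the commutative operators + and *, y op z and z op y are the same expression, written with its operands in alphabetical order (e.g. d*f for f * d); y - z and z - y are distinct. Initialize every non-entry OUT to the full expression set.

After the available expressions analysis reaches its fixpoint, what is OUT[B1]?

Per-block solution:
  B0:   IN={}   OUT={c+c}
  B1:   IN={c+c}   OUT={c+c}
  B2:   IN={c+c}   OUT={c+c}
  B3:   IN={c+c}   OUT={c+c, c+d}

Merge at B1: IN[B1] = OUT[B0] = {c+c}
Applying B1's transfer function to that IN value gives OUT[B1] (row B1 above).

Answer: {c+c}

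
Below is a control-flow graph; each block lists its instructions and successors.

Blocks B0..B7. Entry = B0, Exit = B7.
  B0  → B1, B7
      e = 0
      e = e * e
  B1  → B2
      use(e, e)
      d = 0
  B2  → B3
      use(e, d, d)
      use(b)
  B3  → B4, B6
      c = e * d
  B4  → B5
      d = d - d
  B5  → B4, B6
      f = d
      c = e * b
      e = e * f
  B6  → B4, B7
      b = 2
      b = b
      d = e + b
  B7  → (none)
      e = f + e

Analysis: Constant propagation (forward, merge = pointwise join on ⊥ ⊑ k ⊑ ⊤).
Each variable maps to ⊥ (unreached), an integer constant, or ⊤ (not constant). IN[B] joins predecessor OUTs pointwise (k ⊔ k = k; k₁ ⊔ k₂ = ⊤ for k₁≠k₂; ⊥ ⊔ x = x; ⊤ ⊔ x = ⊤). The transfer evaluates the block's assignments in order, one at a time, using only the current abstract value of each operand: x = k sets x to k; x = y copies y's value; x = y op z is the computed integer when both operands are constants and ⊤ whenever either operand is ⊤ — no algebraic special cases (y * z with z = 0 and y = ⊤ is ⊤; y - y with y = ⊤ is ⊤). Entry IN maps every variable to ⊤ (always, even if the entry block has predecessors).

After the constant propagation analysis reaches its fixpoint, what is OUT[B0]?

Per-block solution:
  B0:  IN=(all ⊤)  OUT={e:0; rest ⊤}
  B1:  IN={e:0; rest ⊤}  OUT={d:0, e:0; rest ⊤}
  B2:  IN={d:0, e:0; rest ⊤}  OUT={d:0, e:0; rest ⊤}
  B3:  IN={d:0, e:0; rest ⊤}  OUT={c:0, d:0, e:0; rest ⊤}
  B4:  IN=(all ⊤)  OUT=(all ⊤)
  B5:  IN=(all ⊤)  OUT=(all ⊤)
  B6:  IN=(all ⊤)  OUT={b:2; rest ⊤}
  B7:  IN=(all ⊤)  OUT=(all ⊤)

B0 is the boundary node: IN[B0] = {a: ⊤, b: ⊤, c: ⊤, d: ⊤, e: ⊤, f: ⊤}
Applying B0's transfer function to that IN value gives OUT[B0] (row B0 above).

Answer: {a: ⊤, b: ⊤, c: ⊤, d: ⊤, e: 0, f: ⊤}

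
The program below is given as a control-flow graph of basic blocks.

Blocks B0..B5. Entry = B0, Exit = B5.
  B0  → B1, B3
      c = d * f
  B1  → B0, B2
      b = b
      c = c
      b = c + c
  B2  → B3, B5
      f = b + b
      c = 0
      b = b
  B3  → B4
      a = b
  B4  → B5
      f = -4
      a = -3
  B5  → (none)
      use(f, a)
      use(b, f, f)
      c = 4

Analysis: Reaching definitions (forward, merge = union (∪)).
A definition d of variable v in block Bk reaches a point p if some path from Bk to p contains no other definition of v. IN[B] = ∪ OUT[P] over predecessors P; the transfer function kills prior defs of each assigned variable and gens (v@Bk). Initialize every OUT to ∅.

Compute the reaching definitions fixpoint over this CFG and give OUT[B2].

Answer: {b@B2, c@B2, f@B2}

Trace:
Fixpoint table:
  B0:  IN={b@B1, c@B1}  OUT={b@B1, c@B0}
  B1:  IN={b@B1, c@B0}  OUT={b@B1, c@B1}
  B2:  IN={b@B1, c@B1}  OUT={b@B2, c@B2, f@B2}
  B3:  IN={b@B1, b@B2, c@B0, c@B2, f@B2}  OUT={a@B3, b@B1, b@B2, c@B0, c@B2, f@B2}
  B4:  IN={a@B3, b@B1, b@B2, c@B0, c@B2, f@B2}  OUT={a@B4, b@B1, b@B2, c@B0, c@B2, f@B4}
  B5:  IN={a@B4, b@B1, b@B2, c@B0, c@B2, f@B2, f@B4}  OUT={a@B4, b@B1, b@B2, c@B5, f@B2, f@B4}

Merge at B2: IN[B2] = OUT[B1] = {b@B1, c@B1}
Applying B2's transfer function to that IN value gives OUT[B2] (row B2 above).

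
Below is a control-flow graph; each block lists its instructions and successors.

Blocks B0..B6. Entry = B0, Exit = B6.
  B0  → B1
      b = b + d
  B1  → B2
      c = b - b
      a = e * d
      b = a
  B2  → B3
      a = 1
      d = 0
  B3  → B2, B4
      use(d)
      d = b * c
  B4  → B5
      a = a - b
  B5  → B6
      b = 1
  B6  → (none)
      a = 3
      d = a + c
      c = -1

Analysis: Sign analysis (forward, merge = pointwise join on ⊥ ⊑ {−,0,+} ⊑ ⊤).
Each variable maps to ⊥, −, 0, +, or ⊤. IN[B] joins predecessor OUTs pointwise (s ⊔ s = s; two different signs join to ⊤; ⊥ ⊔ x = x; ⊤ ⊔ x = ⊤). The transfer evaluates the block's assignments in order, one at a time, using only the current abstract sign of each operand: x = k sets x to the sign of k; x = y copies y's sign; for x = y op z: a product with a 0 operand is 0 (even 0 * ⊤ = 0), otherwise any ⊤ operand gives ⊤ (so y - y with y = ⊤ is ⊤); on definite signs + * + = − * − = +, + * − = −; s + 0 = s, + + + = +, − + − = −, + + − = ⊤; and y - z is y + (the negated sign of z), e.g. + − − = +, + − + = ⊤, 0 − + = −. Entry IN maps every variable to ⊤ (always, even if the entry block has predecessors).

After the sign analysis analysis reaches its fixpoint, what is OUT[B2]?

Per-block solution:
  B0:   IN=(all ⊤)   OUT=(all ⊤)
  B1:   IN=(all ⊤)   OUT=(all ⊤)
  B2:   IN=(all ⊤)   OUT={a:+, d:0; rest ⊤}
  B3:   IN={a:+, d:0; rest ⊤}   OUT={a:+; rest ⊤}
  B4:   IN={a:+; rest ⊤}   OUT=(all ⊤)
  B5:   IN=(all ⊤)   OUT={b:+; rest ⊤}
  B6:   IN={b:+; rest ⊤}   OUT={a:+, b:+, c:-; rest ⊤}

Merge at B2: IN[B2] = OUT[B1] ⊔ OUT[B3] = {a: ⊤, b: ⊤, c: ⊤, d: ⊤, e: ⊤, f: ⊤}
Applying B2's transfer function to that IN value gives OUT[B2] (row B2 above).

Answer: {a: +, b: ⊤, c: ⊤, d: 0, e: ⊤, f: ⊤}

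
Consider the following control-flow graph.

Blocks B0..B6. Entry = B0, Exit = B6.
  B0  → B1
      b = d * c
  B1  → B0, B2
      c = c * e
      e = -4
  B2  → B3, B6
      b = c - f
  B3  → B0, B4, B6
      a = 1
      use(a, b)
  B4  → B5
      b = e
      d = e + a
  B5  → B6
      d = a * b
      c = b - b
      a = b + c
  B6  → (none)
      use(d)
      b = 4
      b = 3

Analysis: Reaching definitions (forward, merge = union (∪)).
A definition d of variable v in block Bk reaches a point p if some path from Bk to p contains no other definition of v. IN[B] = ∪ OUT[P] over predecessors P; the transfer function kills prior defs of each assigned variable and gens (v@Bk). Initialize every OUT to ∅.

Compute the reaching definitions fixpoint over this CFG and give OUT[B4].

Answer: {a@B3, b@B4, c@B1, d@B4, e@B1}

Derivation:
Converged values:
  B0:   IN={a@B3, b@B0, b@B2, c@B1, e@B1}   OUT={a@B3, b@B0, c@B1, e@B1}
  B1:   IN={a@B3, b@B0, c@B1, e@B1}   OUT={a@B3, b@B0, c@B1, e@B1}
  B2:   IN={a@B3, b@B0, c@B1, e@B1}   OUT={a@B3, b@B2, c@B1, e@B1}
  B3:   IN={a@B3, b@B2, c@B1, e@B1}   OUT={a@B3, b@B2, c@B1, e@B1}
  B4:   IN={a@B3, b@B2, c@B1, e@B1}   OUT={a@B3, b@B4, c@B1, d@B4, e@B1}
  B5:   IN={a@B3, b@B4, c@B1, d@B4, e@B1}   OUT={a@B5, b@B4, c@B5, d@B5, e@B1}
  B6:   IN={a@B3, a@B5, b@B2, b@B4, c@B1, c@B5, d@B5, e@B1}   OUT={a@B3, a@B5, b@B6, c@B1, c@B5, d@B5, e@B1}

Merge at B4: IN[B4] = OUT[B3] = {a@B3, b@B2, c@B1, e@B1}
Applying B4's transfer function to that IN value gives OUT[B4] (row B4 above).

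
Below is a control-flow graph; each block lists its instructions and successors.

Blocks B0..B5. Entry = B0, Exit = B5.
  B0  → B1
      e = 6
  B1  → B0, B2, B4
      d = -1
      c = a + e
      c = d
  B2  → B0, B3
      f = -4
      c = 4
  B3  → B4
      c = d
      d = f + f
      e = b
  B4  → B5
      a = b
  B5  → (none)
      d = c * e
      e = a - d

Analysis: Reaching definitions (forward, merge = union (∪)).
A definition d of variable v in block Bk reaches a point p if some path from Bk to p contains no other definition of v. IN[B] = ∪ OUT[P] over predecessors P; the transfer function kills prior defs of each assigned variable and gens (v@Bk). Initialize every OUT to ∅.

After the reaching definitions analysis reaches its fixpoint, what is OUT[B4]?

Answer: {a@B4, c@B1, c@B3, d@B1, d@B3, e@B0, e@B3, f@B2}

Trace:
Per-block solution:
  B0:  IN={c@B1, c@B2, d@B1, e@B0, f@B2}  OUT={c@B1, c@B2, d@B1, e@B0, f@B2}
  B1:  IN={c@B1, c@B2, d@B1, e@B0, f@B2}  OUT={c@B1, d@B1, e@B0, f@B2}
  B2:  IN={c@B1, d@B1, e@B0, f@B2}  OUT={c@B2, d@B1, e@B0, f@B2}
  B3:  IN={c@B2, d@B1, e@B0, f@B2}  OUT={c@B3, d@B3, e@B3, f@B2}
  B4:  IN={c@B1, c@B3, d@B1, d@B3, e@B0, e@B3, f@B2}  OUT={a@B4, c@B1, c@B3, d@B1, d@B3, e@B0, e@B3, f@B2}
  B5:  IN={a@B4, c@B1, c@B3, d@B1, d@B3, e@B0, e@B3, f@B2}  OUT={a@B4, c@B1, c@B3, d@B5, e@B5, f@B2}

Merge at B4: IN[B4] = OUT[B1] ⊔ OUT[B3] = {c@B1, c@B3, d@B1, d@B3, e@B0, e@B3, f@B2}
Applying B4's transfer function to that IN value gives OUT[B4] (row B4 above).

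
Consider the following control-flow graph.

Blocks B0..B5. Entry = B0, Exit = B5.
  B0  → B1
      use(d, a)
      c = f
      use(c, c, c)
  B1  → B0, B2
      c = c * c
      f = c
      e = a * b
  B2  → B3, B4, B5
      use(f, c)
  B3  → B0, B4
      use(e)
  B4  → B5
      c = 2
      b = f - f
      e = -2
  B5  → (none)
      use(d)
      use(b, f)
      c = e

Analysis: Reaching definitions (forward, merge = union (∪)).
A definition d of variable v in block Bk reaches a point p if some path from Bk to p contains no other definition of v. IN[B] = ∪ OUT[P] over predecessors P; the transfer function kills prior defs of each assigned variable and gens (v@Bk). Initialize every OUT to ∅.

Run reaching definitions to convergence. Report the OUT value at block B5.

Per-block solution:
  B0: | IN={c@B1, e@B1, f@B1} | OUT={c@B0, e@B1, f@B1}
  B1: | IN={c@B0, e@B1, f@B1} | OUT={c@B1, e@B1, f@B1}
  B2: | IN={c@B1, e@B1, f@B1} | OUT={c@B1, e@B1, f@B1}
  B3: | IN={c@B1, e@B1, f@B1} | OUT={c@B1, e@B1, f@B1}
  B4: | IN={c@B1, e@B1, f@B1} | OUT={b@B4, c@B4, e@B4, f@B1}
  B5: | IN={b@B4, c@B1, c@B4, e@B1, e@B4, f@B1} | OUT={b@B4, c@B5, e@B1, e@B4, f@B1}

Merge at B5: IN[B5] = OUT[B2] ⊔ OUT[B4] = {b@B4, c@B1, c@B4, e@B1, e@B4, f@B1}
Applying B5's transfer function to that IN value gives OUT[B5] (row B5 above).

Answer: {b@B4, c@B5, e@B1, e@B4, f@B1}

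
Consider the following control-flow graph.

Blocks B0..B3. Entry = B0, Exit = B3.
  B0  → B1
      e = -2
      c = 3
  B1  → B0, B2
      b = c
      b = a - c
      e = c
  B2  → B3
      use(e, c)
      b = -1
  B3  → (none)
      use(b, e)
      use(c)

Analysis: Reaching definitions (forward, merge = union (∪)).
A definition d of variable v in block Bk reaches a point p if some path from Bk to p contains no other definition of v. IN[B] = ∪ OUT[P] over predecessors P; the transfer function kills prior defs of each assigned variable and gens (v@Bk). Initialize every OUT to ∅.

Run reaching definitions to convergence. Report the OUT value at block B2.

Answer: {b@B2, c@B0, e@B1}

Derivation:
Per-block solution:
  B0: | IN={b@B1, c@B0, e@B1} | OUT={b@B1, c@B0, e@B0}
  B1: | IN={b@B1, c@B0, e@B0} | OUT={b@B1, c@B0, e@B1}
  B2: | IN={b@B1, c@B0, e@B1} | OUT={b@B2, c@B0, e@B1}
  B3: | IN={b@B2, c@B0, e@B1} | OUT={b@B2, c@B0, e@B1}

Merge at B2: IN[B2] = OUT[B1] = {b@B1, c@B0, e@B1}
Applying B2's transfer function to that IN value gives OUT[B2] (row B2 above).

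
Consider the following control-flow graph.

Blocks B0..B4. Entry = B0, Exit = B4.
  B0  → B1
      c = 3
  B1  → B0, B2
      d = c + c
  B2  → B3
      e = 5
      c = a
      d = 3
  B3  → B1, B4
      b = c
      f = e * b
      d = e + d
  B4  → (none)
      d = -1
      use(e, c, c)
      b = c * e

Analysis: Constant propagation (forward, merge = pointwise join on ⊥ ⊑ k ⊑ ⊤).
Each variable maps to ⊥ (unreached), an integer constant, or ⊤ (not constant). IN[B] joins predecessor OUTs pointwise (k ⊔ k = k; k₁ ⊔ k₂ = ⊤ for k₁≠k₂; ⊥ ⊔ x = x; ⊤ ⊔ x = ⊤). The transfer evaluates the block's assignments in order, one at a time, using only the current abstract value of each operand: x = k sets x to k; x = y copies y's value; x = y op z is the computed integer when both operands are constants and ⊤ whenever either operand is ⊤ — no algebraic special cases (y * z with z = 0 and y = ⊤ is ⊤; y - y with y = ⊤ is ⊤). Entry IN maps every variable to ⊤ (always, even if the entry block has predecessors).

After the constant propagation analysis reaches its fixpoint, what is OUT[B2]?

Answer: {a: ⊤, b: ⊤, c: ⊤, d: 3, e: 5, f: ⊤}

Trace:
Converged values:
  B0:   IN=(all ⊤)   OUT={c:3; rest ⊤}
  B1:   IN=(all ⊤)   OUT=(all ⊤)
  B2:   IN=(all ⊤)   OUT={d:3, e:5; rest ⊤}
  B3:   IN={d:3, e:5; rest ⊤}   OUT={d:8, e:5; rest ⊤}
  B4:   IN={d:8, e:5; rest ⊤}   OUT={d:-1, e:5; rest ⊤}

Merge at B2: IN[B2] = OUT[B1] = {a: ⊤, b: ⊤, c: ⊤, d: ⊤, e: ⊤, f: ⊤}
Applying B2's transfer function to that IN value gives OUT[B2] (row B2 above).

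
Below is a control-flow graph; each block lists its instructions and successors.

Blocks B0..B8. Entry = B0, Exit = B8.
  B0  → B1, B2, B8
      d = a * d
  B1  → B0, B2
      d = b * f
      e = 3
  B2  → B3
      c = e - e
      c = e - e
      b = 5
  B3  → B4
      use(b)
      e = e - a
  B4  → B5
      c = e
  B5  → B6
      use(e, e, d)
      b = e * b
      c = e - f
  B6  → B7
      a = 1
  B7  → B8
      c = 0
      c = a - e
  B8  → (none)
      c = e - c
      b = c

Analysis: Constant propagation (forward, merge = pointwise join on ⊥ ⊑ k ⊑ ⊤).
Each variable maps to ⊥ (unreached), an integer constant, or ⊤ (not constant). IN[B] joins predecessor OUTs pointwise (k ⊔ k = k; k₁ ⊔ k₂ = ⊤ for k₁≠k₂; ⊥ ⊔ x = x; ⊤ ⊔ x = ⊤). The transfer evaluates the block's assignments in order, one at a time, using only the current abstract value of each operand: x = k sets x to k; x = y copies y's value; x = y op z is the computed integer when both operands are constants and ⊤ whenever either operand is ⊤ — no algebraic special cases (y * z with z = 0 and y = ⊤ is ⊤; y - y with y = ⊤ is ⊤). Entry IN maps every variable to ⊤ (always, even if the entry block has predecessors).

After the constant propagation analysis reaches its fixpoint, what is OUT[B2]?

Answer: {a: ⊤, b: 5, c: ⊤, d: ⊤, e: ⊤, f: ⊤}

Working:
Converged values:
  B0: | IN=(all ⊤) | OUT=(all ⊤)
  B1: | IN=(all ⊤) | OUT={e:3; rest ⊤}
  B2: | IN=(all ⊤) | OUT={b:5; rest ⊤}
  B3: | IN={b:5; rest ⊤} | OUT={b:5; rest ⊤}
  B4: | IN={b:5; rest ⊤} | OUT={b:5; rest ⊤}
  B5: | IN={b:5; rest ⊤} | OUT=(all ⊤)
  B6: | IN=(all ⊤) | OUT={a:1; rest ⊤}
  B7: | IN={a:1; rest ⊤} | OUT={a:1; rest ⊤}
  B8: | IN=(all ⊤) | OUT=(all ⊤)

Merge at B2: IN[B2] = OUT[B0] ⊔ OUT[B1] = {a: ⊤, b: ⊤, c: ⊤, d: ⊤, e: ⊤, f: ⊤}
Applying B2's transfer function to that IN value gives OUT[B2] (row B2 above).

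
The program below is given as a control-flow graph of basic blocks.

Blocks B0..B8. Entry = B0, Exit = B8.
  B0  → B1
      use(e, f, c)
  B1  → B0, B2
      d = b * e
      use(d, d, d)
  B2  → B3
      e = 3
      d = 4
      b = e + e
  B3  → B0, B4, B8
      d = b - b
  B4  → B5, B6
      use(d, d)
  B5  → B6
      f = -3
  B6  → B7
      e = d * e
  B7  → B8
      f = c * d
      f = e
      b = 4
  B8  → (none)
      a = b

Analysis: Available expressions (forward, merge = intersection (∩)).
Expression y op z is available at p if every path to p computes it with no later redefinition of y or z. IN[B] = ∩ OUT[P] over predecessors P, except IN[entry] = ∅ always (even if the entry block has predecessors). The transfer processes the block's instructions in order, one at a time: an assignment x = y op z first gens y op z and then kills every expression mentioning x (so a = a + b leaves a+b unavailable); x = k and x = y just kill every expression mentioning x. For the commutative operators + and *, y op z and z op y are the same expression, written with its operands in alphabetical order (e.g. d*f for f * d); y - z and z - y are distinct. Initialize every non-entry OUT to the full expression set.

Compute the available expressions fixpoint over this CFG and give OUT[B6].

Per-block solution:
  B0: | IN={} | OUT={}
  B1: | IN={} | OUT={b*e}
  B2: | IN={b*e} | OUT={e+e}
  B3: | IN={e+e} | OUT={b-b, e+e}
  B4: | IN={b-b, e+e} | OUT={b-b, e+e}
  B5: | IN={b-b, e+e} | OUT={b-b, e+e}
  B6: | IN={b-b, e+e} | OUT={b-b}
  B7: | IN={b-b} | OUT={c*d}
  B8: | IN={} | OUT={}

Merge at B6: IN[B6] = OUT[B4] ∩ OUT[B5] = {b-b, e+e}
Applying B6's transfer function to that IN value gives OUT[B6] (row B6 above).

Answer: {b-b}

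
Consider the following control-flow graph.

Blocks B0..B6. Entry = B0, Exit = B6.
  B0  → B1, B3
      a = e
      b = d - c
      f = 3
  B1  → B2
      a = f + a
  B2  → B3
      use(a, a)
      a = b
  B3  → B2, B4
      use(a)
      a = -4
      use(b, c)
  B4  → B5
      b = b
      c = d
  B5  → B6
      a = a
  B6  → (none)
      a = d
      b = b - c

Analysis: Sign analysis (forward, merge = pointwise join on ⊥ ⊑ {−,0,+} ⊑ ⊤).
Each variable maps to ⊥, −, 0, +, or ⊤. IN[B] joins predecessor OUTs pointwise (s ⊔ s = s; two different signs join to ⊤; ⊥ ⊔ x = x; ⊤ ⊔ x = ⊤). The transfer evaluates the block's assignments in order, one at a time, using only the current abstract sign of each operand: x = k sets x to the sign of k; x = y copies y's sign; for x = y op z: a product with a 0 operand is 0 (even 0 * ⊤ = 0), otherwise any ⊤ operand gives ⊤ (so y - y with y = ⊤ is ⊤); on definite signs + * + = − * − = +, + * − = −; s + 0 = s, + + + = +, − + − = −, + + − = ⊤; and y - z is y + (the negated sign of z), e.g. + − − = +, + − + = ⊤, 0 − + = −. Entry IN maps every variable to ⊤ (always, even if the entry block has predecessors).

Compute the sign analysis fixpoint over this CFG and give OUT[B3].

Answer: {a: -, b: ⊤, c: ⊤, d: ⊤, e: ⊤, f: +}

Derivation:
Fixpoint table:
  B0:  IN=(all ⊤)  OUT={f:+; rest ⊤}
  B1:  IN={f:+; rest ⊤}  OUT={f:+; rest ⊤}
  B2:  IN={f:+; rest ⊤}  OUT={f:+; rest ⊤}
  B3:  IN={f:+; rest ⊤}  OUT={a:-, f:+; rest ⊤}
  B4:  IN={a:-, f:+; rest ⊤}  OUT={a:-, f:+; rest ⊤}
  B5:  IN={a:-, f:+; rest ⊤}  OUT={a:-, f:+; rest ⊤}
  B6:  IN={a:-, f:+; rest ⊤}  OUT={f:+; rest ⊤}

Merge at B3: IN[B3] = OUT[B0] ⊔ OUT[B2] = {a: ⊤, b: ⊤, c: ⊤, d: ⊤, e: ⊤, f: +}
Applying B3's transfer function to that IN value gives OUT[B3] (row B3 above).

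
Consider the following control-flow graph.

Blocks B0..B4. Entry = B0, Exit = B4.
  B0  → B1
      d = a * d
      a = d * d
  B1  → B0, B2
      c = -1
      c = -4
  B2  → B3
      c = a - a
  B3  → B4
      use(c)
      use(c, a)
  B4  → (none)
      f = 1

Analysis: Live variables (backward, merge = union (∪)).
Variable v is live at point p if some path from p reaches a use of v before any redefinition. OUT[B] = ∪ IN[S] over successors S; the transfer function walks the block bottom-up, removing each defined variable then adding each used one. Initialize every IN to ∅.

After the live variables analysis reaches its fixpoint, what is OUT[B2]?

Per-block solution:
  B0: | IN={a, d} | OUT={a, d}
  B1: | IN={a, d} | OUT={a, d}
  B2: | IN={a} | OUT={a, c}
  B3: | IN={a, c} | OUT={}
  B4: | IN={} | OUT={}

Merge at B2: OUT[B2] = IN[B3] = {a, c}

Answer: {a, c}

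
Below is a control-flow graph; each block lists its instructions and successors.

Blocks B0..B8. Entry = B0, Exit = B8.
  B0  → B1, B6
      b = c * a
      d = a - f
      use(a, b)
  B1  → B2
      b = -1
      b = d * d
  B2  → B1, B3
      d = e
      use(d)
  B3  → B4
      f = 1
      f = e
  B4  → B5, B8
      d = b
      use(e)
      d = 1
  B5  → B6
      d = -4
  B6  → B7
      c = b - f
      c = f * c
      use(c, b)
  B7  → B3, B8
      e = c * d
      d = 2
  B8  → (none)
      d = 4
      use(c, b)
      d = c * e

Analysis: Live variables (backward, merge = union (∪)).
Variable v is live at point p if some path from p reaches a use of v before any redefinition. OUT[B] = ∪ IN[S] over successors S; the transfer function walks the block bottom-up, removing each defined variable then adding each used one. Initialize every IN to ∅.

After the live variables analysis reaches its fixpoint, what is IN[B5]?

Answer: {b, f}

Derivation:
Fixpoint table:
  B0:  IN={a, c, e, f}  OUT={b, c, d, e, f}
  B1:  IN={c, d, e}  OUT={b, c, e}
  B2:  IN={b, c, e}  OUT={b, c, d, e}
  B3:  IN={b, c, e}  OUT={b, c, e, f}
  B4:  IN={b, c, e, f}  OUT={b, c, e, f}
  B5:  IN={b, f}  OUT={b, d, f}
  B6:  IN={b, d, f}  OUT={b, c, d}
  B7:  IN={b, c, d}  OUT={b, c, e}
  B8:  IN={b, c, e}  OUT={}

Merge at B5: OUT[B5] = IN[B6] = {b, d, f}
Applying B5's transfer function to that OUT value gives IN[B5] (row B5 above).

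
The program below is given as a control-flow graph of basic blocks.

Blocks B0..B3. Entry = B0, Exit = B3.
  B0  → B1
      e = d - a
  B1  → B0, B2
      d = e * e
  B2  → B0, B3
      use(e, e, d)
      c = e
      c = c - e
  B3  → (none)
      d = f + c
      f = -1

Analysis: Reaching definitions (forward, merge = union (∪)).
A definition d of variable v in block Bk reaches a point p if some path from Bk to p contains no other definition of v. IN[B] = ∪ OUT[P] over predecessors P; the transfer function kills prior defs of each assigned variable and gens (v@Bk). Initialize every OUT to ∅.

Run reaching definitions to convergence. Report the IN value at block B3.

Answer: {c@B2, d@B1, e@B0}

Trace:
Fixpoint table:
  B0: | IN={c@B2, d@B1, e@B0} | OUT={c@B2, d@B1, e@B0}
  B1: | IN={c@B2, d@B1, e@B0} | OUT={c@B2, d@B1, e@B0}
  B2: | IN={c@B2, d@B1, e@B0} | OUT={c@B2, d@B1, e@B0}
  B3: | IN={c@B2, d@B1, e@B0} | OUT={c@B2, d@B3, e@B0, f@B3}

Merge at B3: IN[B3] = OUT[B2] = {c@B2, d@B1, e@B0}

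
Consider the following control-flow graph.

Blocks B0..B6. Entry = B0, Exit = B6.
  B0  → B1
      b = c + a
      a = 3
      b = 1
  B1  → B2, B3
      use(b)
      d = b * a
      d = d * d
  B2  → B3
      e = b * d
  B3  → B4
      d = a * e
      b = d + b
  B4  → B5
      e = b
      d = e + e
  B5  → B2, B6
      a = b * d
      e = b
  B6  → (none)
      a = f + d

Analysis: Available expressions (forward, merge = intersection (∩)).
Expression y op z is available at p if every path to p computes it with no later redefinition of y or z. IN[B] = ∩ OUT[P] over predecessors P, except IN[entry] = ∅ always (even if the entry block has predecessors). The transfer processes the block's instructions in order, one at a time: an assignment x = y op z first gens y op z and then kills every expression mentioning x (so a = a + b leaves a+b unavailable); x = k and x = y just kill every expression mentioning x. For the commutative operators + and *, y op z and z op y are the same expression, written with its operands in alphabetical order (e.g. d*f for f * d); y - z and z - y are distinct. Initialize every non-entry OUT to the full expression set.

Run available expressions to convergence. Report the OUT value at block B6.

Converged values:
  B0:   IN={}   OUT={}
  B1:   IN={}   OUT={a*b}
  B2:   IN={}   OUT={b*d}
  B3:   IN={}   OUT={a*e}
  B4:   IN={a*e}   OUT={e+e}
  B5:   IN={e+e}   OUT={b*d}
  B6:   IN={b*d}   OUT={b*d, d+f}

Merge at B6: IN[B6] = OUT[B5] = {b*d}
Applying B6's transfer function to that IN value gives OUT[B6] (row B6 above).

Answer: {b*d, d+f}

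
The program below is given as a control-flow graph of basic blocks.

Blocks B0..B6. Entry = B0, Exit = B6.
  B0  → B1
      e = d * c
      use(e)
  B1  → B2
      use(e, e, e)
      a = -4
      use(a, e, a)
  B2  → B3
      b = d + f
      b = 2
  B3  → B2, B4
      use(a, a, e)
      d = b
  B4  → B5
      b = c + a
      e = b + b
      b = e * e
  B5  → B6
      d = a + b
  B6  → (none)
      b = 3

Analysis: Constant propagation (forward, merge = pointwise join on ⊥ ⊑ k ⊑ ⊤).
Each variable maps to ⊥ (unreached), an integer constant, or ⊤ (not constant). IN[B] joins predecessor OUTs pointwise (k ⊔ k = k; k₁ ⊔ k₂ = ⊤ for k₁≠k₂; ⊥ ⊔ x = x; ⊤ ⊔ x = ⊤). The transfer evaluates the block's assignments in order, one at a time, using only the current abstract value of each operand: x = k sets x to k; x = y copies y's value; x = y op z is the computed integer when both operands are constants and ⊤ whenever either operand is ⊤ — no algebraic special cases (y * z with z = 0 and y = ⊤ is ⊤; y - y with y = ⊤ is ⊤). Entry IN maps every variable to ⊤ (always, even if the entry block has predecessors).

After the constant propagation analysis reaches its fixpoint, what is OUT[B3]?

Converged values:
  B0:   IN=(all ⊤)   OUT=(all ⊤)
  B1:   IN=(all ⊤)   OUT={a:-4; rest ⊤}
  B2:   IN={a:-4; rest ⊤}   OUT={a:-4, b:2; rest ⊤}
  B3:   IN={a:-4, b:2; rest ⊤}   OUT={a:-4, b:2, d:2; rest ⊤}
  B4:   IN={a:-4, b:2, d:2; rest ⊤}   OUT={a:-4, d:2; rest ⊤}
  B5:   IN={a:-4, d:2; rest ⊤}   OUT={a:-4; rest ⊤}
  B6:   IN={a:-4; rest ⊤}   OUT={a:-4, b:3; rest ⊤}

Merge at B3: IN[B3] = OUT[B2] = {a: -4, b: 2, c: ⊤, d: ⊤, e: ⊤, f: ⊤}
Applying B3's transfer function to that IN value gives OUT[B3] (row B3 above).

Answer: {a: -4, b: 2, c: ⊤, d: 2, e: ⊤, f: ⊤}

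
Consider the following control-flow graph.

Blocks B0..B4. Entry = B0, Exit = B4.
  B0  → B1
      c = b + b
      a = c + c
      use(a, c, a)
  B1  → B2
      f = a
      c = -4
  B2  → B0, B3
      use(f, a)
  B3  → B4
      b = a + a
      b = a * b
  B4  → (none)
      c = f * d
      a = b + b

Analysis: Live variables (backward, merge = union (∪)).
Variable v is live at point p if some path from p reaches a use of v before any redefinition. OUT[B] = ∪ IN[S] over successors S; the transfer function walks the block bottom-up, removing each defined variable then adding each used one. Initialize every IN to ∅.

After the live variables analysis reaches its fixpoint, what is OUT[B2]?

Answer: {a, b, d, f}

Working:
Converged values:
  B0:   IN={b, d}   OUT={a, b, d}
  B1:   IN={a, b, d}   OUT={a, b, d, f}
  B2:   IN={a, b, d, f}   OUT={a, b, d, f}
  B3:   IN={a, d, f}   OUT={b, d, f}
  B4:   IN={b, d, f}   OUT={}

Merge at B2: OUT[B2] = IN[B0] ⊔ IN[B3] = {a, b, d, f}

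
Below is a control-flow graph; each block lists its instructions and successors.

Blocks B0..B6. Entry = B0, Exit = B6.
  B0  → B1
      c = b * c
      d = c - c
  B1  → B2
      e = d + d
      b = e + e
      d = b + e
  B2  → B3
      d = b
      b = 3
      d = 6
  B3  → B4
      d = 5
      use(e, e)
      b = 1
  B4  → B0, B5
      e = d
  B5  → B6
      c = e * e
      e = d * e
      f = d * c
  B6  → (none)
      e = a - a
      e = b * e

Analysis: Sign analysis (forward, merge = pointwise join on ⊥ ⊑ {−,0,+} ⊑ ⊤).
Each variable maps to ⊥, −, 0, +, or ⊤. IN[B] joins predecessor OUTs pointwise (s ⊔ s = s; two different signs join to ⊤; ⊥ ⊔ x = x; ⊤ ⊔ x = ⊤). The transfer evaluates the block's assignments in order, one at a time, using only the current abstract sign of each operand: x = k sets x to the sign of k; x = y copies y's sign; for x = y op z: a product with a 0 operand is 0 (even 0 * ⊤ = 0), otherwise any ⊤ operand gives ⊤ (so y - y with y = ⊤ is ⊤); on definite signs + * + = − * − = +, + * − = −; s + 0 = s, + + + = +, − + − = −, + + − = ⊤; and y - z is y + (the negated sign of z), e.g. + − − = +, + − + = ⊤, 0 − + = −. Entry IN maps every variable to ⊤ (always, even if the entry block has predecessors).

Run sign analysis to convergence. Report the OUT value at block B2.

Answer: {a: ⊤, b: +, c: ⊤, d: +, e: ⊤, f: ⊤}

Trace:
Per-block solution:
  B0: | IN=(all ⊤) | OUT=(all ⊤)
  B1: | IN=(all ⊤) | OUT=(all ⊤)
  B2: | IN=(all ⊤) | OUT={b:+, d:+; rest ⊤}
  B3: | IN={b:+, d:+; rest ⊤} | OUT={b:+, d:+; rest ⊤}
  B4: | IN={b:+, d:+; rest ⊤} | OUT={b:+, d:+, e:+; rest ⊤}
  B5: | IN={b:+, d:+, e:+; rest ⊤} | OUT={b:+, c:+, d:+, e:+, f:+; rest ⊤}
  B6: | IN={b:+, c:+, d:+, e:+, f:+; rest ⊤} | OUT={b:+, c:+, d:+, f:+; rest ⊤}

Merge at B2: IN[B2] = OUT[B1] = {a: ⊤, b: ⊤, c: ⊤, d: ⊤, e: ⊤, f: ⊤}
Applying B2's transfer function to that IN value gives OUT[B2] (row B2 above).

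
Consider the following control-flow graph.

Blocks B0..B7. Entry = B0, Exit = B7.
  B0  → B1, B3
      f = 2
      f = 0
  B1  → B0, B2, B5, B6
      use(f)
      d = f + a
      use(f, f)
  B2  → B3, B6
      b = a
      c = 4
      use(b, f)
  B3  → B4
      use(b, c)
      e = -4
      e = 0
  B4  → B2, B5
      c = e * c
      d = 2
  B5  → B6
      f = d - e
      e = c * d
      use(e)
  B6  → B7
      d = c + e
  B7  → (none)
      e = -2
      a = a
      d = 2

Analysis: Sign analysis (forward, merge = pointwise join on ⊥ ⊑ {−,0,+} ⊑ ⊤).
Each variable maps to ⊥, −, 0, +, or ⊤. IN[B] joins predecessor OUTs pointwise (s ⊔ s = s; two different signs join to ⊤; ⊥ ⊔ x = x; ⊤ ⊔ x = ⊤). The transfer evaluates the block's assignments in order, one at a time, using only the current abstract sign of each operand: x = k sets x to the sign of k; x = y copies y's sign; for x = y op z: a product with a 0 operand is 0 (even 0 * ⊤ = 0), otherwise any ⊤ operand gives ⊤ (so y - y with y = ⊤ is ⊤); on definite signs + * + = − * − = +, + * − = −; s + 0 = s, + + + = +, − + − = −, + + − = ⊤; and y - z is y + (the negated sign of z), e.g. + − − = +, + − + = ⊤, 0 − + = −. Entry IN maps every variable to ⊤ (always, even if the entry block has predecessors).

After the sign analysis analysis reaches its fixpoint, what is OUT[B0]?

Converged values:
  B0:  IN=(all ⊤)  OUT={f:0; rest ⊤}
  B1:  IN={f:0; rest ⊤}  OUT={f:0; rest ⊤}
  B2:  IN={f:0; rest ⊤}  OUT={c:+, f:0; rest ⊤}
  B3:  IN={f:0; rest ⊤}  OUT={e:0, f:0; rest ⊤}
  B4:  IN={e:0, f:0; rest ⊤}  OUT={c:0, d:+, e:0, f:0; rest ⊤}
  B5:  IN={f:0; rest ⊤}  OUT=(all ⊤)
  B6:  IN=(all ⊤)  OUT=(all ⊤)
  B7:  IN=(all ⊤)  OUT={d:+, e:-; rest ⊤}

Merge at B0 (entry node, so the boundary value (all ⊤) is joined with the incoming edge(s)): IN[B0] = (all ⊤) ⊔ OUT[B1] = {a: ⊤, b: ⊤, c: ⊤, d: ⊤, e: ⊤, f: ⊤}
Applying B0's transfer function to that IN value gives OUT[B0] (row B0 above).

Answer: {a: ⊤, b: ⊤, c: ⊤, d: ⊤, e: ⊤, f: 0}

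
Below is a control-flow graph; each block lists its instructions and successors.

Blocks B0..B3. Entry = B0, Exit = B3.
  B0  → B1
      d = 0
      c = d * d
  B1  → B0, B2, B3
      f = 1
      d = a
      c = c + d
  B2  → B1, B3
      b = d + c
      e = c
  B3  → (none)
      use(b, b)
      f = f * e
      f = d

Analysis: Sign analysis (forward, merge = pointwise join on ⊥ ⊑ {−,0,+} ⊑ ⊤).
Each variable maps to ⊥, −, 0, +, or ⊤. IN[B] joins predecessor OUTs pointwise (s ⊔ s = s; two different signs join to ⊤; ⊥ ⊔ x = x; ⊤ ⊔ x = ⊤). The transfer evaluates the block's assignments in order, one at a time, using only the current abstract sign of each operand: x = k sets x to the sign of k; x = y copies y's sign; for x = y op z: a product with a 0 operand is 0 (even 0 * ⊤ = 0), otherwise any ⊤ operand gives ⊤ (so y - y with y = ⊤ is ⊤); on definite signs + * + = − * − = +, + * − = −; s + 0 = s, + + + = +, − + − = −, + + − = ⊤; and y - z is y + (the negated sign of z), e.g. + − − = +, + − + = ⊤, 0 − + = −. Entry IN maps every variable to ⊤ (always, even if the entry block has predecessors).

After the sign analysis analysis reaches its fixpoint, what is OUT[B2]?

Answer: {a: ⊤, b: ⊤, c: ⊤, d: ⊤, e: ⊤, f: +}

Derivation:
Converged values:
  B0: | IN=(all ⊤) | OUT={c:0, d:0; rest ⊤}
  B1: | IN=(all ⊤) | OUT={f:+; rest ⊤}
  B2: | IN={f:+; rest ⊤} | OUT={f:+; rest ⊤}
  B3: | IN={f:+; rest ⊤} | OUT=(all ⊤)

Merge at B2: IN[B2] = OUT[B1] = {a: ⊤, b: ⊤, c: ⊤, d: ⊤, e: ⊤, f: +}
Applying B2's transfer function to that IN value gives OUT[B2] (row B2 above).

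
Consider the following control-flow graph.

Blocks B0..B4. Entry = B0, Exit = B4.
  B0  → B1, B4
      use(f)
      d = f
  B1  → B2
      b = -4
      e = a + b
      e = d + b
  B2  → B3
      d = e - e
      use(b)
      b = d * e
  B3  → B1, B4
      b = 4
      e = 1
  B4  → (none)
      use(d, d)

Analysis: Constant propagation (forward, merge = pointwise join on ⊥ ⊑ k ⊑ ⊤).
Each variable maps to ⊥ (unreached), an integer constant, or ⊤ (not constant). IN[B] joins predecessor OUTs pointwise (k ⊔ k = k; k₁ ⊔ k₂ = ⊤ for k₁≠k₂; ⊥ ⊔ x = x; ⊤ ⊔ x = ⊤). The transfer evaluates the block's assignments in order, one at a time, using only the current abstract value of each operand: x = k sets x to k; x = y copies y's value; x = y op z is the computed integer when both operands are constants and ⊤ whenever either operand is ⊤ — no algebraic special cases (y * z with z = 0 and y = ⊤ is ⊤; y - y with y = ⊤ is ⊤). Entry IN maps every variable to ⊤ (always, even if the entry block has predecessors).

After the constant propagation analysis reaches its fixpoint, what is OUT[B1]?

Answer: {a: ⊤, b: -4, c: ⊤, d: ⊤, e: ⊤, f: ⊤}

Derivation:
Per-block solution:
  B0: | IN=(all ⊤) | OUT=(all ⊤)
  B1: | IN=(all ⊤) | OUT={b:-4; rest ⊤}
  B2: | IN={b:-4; rest ⊤} | OUT=(all ⊤)
  B3: | IN=(all ⊤) | OUT={b:4, e:1; rest ⊤}
  B4: | IN=(all ⊤) | OUT=(all ⊤)

Merge at B1: IN[B1] = OUT[B0] ⊔ OUT[B3] = {a: ⊤, b: ⊤, c: ⊤, d: ⊤, e: ⊤, f: ⊤}
Applying B1's transfer function to that IN value gives OUT[B1] (row B1 above).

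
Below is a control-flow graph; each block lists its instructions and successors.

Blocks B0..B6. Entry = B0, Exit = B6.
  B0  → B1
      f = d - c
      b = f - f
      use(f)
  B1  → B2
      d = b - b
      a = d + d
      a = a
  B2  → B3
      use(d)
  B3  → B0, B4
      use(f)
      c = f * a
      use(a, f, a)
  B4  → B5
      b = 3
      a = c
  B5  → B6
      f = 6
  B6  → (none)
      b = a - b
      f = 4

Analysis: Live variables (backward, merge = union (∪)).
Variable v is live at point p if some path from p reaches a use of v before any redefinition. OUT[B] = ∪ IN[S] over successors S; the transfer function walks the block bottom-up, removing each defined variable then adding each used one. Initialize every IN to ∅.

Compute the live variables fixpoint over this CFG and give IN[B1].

Fixpoint table:
  B0:  IN={c, d}  OUT={b, f}
  B1:  IN={b, f}  OUT={a, d, f}
  B2:  IN={a, d, f}  OUT={a, d, f}
  B3:  IN={a, d, f}  OUT={c, d}
  B4:  IN={c}  OUT={a, b}
  B5:  IN={a, b}  OUT={a, b}
  B6:  IN={a, b}  OUT={}

Merge at B1: OUT[B1] = IN[B2] = {a, d, f}
Applying B1's transfer function to that OUT value gives IN[B1] (row B1 above).

Answer: {b, f}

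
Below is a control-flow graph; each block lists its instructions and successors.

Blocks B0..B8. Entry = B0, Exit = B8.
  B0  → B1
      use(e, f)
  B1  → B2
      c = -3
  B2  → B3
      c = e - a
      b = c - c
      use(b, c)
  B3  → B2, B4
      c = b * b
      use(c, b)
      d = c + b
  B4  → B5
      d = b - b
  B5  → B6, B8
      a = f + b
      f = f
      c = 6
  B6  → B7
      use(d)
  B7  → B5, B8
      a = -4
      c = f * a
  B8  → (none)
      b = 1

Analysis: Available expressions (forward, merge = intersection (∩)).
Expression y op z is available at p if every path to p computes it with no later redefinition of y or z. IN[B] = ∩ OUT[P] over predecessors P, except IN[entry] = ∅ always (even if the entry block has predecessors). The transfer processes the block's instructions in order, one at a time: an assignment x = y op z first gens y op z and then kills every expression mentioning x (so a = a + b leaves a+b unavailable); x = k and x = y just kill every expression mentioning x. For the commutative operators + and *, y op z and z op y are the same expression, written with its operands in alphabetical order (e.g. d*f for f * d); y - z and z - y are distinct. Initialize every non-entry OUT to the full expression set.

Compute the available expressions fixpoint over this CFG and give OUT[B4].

Converged values:
  B0: | IN={} | OUT={}
  B1: | IN={} | OUT={}
  B2: | IN={} | OUT={c-c, e-a}
  B3: | IN={c-c, e-a} | OUT={b*b, b+c, e-a}
  B4: | IN={b*b, b+c, e-a} | OUT={b*b, b+c, b-b, e-a}
  B5: | IN={b*b, b-b} | OUT={b*b, b-b}
  B6: | IN={b*b, b-b} | OUT={b*b, b-b}
  B7: | IN={b*b, b-b} | OUT={a*f, b*b, b-b}
  B8: | IN={b*b, b-b} | OUT={}

Merge at B4: IN[B4] = OUT[B3] = {b*b, b+c, e-a}
Applying B4's transfer function to that IN value gives OUT[B4] (row B4 above).

Answer: {b*b, b+c, b-b, e-a}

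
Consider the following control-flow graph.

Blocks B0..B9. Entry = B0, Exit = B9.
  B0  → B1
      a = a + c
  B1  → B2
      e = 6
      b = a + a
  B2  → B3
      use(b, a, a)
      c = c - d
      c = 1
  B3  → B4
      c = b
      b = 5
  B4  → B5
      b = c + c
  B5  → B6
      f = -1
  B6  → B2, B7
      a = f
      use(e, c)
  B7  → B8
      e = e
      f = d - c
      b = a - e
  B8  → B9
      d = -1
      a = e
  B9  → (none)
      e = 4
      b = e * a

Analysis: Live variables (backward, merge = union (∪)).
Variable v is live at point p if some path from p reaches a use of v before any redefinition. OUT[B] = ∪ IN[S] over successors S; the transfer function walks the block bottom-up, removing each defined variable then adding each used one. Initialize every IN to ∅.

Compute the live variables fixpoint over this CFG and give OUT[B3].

Converged values:
  B0: | IN={a, c, d} | OUT={a, c, d}
  B1: | IN={a, c, d} | OUT={a, b, c, d, e}
  B2: | IN={a, b, c, d, e} | OUT={b, d, e}
  B3: | IN={b, d, e} | OUT={c, d, e}
  B4: | IN={c, d, e} | OUT={b, c, d, e}
  B5: | IN={b, c, d, e} | OUT={b, c, d, e, f}
  B6: | IN={b, c, d, e, f} | OUT={a, b, c, d, e}
  B7: | IN={a, c, d, e} | OUT={e}
  B8: | IN={e} | OUT={a}
  B9: | IN={a} | OUT={}

Merge at B3: OUT[B3] = IN[B4] = {c, d, e}

Answer: {c, d, e}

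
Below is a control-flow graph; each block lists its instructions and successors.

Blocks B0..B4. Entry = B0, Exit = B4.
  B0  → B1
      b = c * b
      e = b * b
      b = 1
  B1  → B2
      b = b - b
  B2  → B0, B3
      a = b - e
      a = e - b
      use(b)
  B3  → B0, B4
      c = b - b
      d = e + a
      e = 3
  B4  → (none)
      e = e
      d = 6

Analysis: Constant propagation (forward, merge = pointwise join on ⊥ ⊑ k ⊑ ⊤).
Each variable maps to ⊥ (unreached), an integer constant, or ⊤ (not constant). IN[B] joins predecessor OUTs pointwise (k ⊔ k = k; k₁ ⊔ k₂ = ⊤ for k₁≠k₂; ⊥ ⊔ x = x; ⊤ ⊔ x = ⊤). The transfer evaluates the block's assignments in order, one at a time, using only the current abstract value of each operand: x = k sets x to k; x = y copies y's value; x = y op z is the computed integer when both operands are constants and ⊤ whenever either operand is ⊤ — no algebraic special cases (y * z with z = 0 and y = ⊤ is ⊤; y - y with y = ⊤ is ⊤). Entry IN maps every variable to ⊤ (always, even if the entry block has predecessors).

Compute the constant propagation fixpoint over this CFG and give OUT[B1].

Per-block solution:
  B0:  IN=(all ⊤)  OUT={b:1; rest ⊤}
  B1:  IN={b:1; rest ⊤}  OUT={b:0; rest ⊤}
  B2:  IN={b:0; rest ⊤}  OUT={b:0; rest ⊤}
  B3:  IN={b:0; rest ⊤}  OUT={b:0, c:0, e:3; rest ⊤}
  B4:  IN={b:0, c:0, e:3; rest ⊤}  OUT={b:0, c:0, d:6, e:3; rest ⊤}

Merge at B1: IN[B1] = OUT[B0] = {a: ⊤, b: 1, c: ⊤, d: ⊤, e: ⊤, f: ⊤}
Applying B1's transfer function to that IN value gives OUT[B1] (row B1 above).

Answer: {a: ⊤, b: 0, c: ⊤, d: ⊤, e: ⊤, f: ⊤}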